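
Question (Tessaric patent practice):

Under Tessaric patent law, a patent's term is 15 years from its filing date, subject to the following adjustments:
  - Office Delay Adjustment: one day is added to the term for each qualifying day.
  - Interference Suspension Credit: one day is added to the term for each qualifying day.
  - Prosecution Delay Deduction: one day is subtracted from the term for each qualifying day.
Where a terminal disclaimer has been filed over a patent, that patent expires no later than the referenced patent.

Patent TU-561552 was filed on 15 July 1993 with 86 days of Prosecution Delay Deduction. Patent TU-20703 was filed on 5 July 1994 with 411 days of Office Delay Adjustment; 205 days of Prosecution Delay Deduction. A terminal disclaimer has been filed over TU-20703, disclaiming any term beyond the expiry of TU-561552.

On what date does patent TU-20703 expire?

Natural term of TU-20703:
  Base: filing + 15 years → 5 July 2009.
  Office Delay Adjustment: +411 days → 20 August 2010.
  Prosecution Delay Deduction: −205 days → 27 January 2010.
Expiry of referenced patent TU-561552:
  Base: filing + 15 years → 15 July 2008.
  Prosecution Delay Deduction: −86 days → 20 April 2008.
Terminal disclaimer: TU-20703 expires on the earlier of 27 January 2010 and 20 April 2008.

April 20, 2008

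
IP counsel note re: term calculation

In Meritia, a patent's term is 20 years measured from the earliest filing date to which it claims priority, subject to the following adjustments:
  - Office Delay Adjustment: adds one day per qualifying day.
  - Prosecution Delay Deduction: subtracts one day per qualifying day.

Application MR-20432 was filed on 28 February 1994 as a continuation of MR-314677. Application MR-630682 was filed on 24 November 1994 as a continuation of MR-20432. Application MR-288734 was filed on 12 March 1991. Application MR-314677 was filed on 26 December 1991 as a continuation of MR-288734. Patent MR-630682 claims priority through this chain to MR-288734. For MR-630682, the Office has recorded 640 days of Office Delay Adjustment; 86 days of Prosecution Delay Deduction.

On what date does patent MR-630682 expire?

Earliest priority filing: 12 March 1991.
Base term: 12 March 1991 + 20 years → 12 March 2011.
Office Delay Adjustment: +640 days → 11 December 2012.
Prosecution Delay Deduction: −86 days → 16 September 2012.

September 16, 2012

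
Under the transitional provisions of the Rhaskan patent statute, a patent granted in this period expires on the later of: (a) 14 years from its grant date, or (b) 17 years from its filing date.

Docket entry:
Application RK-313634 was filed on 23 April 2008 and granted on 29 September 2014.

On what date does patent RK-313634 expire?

(a) grant + 14 years → 29 September 2028.
(b) filing + 17 years → 23 April 2025.
Later of the two: 29 September 2028.

2028-09-29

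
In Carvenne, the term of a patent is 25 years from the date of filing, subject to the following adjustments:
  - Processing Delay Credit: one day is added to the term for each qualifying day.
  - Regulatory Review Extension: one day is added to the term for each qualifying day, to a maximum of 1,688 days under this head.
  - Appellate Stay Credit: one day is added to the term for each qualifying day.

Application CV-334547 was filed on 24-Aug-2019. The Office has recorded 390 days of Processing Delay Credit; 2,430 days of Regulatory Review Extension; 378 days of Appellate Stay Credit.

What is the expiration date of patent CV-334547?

May 16, 2051

Base term: filing date + 25 years → 24 August 2044.
Processing Delay Credit: +390 days → 18 September 2045.
Regulatory Review Extension: 2430 days claimed exceeds the 1688-day cap, so +1688 days → 3 May 2050.
Appellate Stay Credit: +378 days → 16 May 2051.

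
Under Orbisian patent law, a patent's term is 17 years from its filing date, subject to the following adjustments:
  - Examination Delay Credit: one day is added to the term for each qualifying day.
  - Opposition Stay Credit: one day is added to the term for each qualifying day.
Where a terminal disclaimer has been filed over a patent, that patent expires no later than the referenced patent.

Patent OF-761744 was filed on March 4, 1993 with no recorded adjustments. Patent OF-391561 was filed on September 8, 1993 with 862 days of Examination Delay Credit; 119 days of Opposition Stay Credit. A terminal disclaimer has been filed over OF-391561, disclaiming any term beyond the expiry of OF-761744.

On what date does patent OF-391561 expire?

March 4, 2010

Natural term of OF-391561:
  Base: filing + 17 years → 8 September 2010.
  Examination Delay Credit: +862 days → 17 January 2013.
  Opposition Stay Credit: +119 days → 16 May 2013.
Expiry of referenced patent OF-761744:
  Base: filing + 17 years → 4 March 2010.
Terminal disclaimer: OF-391561 expires on the earlier of 16 May 2013 and 4 March 2010.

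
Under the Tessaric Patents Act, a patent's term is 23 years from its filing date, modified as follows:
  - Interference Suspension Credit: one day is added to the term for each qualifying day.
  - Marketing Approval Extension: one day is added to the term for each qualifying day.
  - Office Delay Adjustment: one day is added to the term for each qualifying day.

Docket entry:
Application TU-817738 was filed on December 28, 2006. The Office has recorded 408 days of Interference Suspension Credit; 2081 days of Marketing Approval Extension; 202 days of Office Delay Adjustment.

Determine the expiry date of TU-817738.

2037-05-11

Base term: filing date + 23 years → 28 December 2029.
Interference Suspension Credit: +408 days → 9 February 2031.
Marketing Approval Extension: +2081 days → 21 October 2036.
Office Delay Adjustment: +202 days → 11 May 2037.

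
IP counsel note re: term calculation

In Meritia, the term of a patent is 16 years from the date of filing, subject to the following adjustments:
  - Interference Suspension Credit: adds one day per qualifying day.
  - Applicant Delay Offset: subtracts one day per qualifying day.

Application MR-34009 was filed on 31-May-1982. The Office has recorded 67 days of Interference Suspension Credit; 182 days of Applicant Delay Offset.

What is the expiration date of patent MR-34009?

Base term: filing date + 16 years → 31 May 1998.
Interference Suspension Credit: +67 days → 6 August 1998.
Applicant Delay Offset: −182 days → 5 February 1998.

February 5, 1998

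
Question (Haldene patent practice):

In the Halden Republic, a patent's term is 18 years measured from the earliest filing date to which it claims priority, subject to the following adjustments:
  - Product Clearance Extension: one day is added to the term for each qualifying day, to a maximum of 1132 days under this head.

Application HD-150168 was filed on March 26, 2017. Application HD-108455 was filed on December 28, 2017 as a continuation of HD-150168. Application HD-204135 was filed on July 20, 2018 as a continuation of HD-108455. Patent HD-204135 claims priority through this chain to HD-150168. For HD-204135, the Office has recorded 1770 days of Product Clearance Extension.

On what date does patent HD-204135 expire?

Earliest priority filing: 26 March 2017.
Base term: 26 March 2017 + 18 years → 26 March 2035.
Product Clearance Extension: 1770 days claimed exceeds the 1132-day cap, so +1132 days → 1 May 2038.

May 1, 2038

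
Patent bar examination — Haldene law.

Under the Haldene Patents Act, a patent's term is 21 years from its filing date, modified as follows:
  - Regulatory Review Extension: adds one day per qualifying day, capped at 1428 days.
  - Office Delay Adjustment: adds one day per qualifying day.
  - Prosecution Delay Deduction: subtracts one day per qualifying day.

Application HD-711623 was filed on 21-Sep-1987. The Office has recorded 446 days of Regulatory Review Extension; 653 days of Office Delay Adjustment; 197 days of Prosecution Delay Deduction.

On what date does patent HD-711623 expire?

Base term: filing date + 21 years → 21 September 2008.
Regulatory Review Extension: 446 days (within the 1428-day cap) → +446 days → 11 December 2009.
Office Delay Adjustment: +653 days → 25 September 2011.
Prosecution Delay Deduction: −197 days → 12 March 2011.

March 12, 2011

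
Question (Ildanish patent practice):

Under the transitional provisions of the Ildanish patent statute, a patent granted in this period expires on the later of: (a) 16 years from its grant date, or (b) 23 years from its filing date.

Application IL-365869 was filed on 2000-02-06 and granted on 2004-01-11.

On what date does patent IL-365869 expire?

(a) grant + 16 years → 11 January 2020.
(b) filing + 23 years → 6 February 2023.
Later of the two: 6 February 2023.

2023-02-06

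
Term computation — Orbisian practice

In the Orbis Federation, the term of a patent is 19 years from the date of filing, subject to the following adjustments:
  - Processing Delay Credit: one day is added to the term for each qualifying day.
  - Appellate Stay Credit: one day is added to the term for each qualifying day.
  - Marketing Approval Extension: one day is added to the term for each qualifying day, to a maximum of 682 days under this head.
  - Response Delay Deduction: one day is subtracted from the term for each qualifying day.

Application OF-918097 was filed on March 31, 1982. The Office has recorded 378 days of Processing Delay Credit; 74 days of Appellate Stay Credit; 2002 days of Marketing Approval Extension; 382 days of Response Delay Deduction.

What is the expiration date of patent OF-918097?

April 22, 2003

Base term: filing date + 19 years → 31 March 2001.
Processing Delay Credit: +378 days → 13 April 2002.
Appellate Stay Credit: +74 days → 26 June 2002.
Marketing Approval Extension: 2002 days claimed exceeds the 682-day cap, so +682 days → 8 May 2004.
Response Delay Deduction: −382 days → 22 April 2003.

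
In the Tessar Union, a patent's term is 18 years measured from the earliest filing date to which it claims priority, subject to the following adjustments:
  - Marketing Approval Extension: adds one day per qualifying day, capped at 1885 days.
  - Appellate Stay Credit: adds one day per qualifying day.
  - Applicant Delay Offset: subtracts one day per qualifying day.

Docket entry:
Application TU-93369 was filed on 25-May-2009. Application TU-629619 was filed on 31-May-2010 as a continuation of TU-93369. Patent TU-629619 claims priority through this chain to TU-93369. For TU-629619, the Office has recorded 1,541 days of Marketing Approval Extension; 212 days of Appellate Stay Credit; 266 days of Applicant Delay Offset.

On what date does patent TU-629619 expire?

June 20, 2031

Earliest priority filing: 25 May 2009.
Base term: 25 May 2009 + 18 years → 25 May 2027.
Marketing Approval Extension: 1541 days (within the 1885-day cap) → +1541 days → 13 August 2031.
Appellate Stay Credit: +212 days → 12 March 2032.
Applicant Delay Offset: −266 days → 20 June 2031.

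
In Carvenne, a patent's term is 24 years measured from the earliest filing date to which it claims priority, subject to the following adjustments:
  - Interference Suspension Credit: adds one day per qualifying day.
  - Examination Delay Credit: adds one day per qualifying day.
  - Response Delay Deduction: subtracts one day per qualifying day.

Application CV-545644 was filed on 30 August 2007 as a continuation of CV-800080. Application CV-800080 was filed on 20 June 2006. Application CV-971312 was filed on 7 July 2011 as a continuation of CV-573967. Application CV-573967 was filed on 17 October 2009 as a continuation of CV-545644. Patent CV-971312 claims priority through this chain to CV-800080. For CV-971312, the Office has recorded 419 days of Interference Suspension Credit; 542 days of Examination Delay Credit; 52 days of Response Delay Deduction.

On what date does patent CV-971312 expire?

Earliest priority filing: 20 June 2006.
Base term: 20 June 2006 + 24 years → 20 June 2030.
Interference Suspension Credit: +419 days → 13 August 2031.
Examination Delay Credit: +542 days → 5 February 2033.
Response Delay Deduction: −52 days → 15 December 2032.

December 15, 2032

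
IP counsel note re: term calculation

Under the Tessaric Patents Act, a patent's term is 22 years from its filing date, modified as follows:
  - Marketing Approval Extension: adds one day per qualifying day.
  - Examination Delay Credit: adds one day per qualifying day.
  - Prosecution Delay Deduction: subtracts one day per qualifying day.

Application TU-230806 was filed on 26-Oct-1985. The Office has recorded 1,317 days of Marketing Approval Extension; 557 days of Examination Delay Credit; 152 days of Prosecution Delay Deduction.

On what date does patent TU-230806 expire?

Base term: filing date + 22 years → 26 October 2007.
Marketing Approval Extension: +1317 days → 4 June 2011.
Examination Delay Credit: +557 days → 12 December 2012.
Prosecution Delay Deduction: −152 days → 13 July 2012.

July 13, 2012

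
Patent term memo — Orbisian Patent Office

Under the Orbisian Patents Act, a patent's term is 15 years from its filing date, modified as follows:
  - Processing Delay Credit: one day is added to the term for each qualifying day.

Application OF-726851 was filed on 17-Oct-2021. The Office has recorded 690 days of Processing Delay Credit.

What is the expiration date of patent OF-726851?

2038-09-07

Base term: filing date + 15 years → 17 October 2036.
Processing Delay Credit: +690 days → 7 September 2038.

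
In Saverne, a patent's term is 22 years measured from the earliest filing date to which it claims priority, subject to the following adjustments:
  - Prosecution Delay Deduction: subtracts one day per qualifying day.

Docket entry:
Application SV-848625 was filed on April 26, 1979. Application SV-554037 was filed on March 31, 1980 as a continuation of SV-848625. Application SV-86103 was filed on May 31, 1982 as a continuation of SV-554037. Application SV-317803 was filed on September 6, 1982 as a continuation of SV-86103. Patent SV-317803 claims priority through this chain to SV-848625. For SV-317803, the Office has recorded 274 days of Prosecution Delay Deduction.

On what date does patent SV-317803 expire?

2000-07-26

Earliest priority filing: 26 April 1979.
Base term: 26 April 1979 + 22 years → 26 April 2001.
Prosecution Delay Deduction: −274 days → 26 July 2000.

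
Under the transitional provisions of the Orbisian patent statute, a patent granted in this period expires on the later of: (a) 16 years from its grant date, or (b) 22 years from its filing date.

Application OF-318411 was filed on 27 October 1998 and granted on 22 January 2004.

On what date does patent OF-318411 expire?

2020-10-27

(a) grant + 16 years → 22 January 2020.
(b) filing + 22 years → 27 October 2020.
Later of the two: 27 October 2020.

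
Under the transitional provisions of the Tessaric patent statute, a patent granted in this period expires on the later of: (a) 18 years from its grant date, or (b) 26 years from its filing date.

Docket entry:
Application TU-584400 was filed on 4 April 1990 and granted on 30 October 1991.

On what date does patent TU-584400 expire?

April 4, 2016

(a) grant + 18 years → 30 October 2009.
(b) filing + 26 years → 4 April 2016.
Later of the two: 4 April 2016.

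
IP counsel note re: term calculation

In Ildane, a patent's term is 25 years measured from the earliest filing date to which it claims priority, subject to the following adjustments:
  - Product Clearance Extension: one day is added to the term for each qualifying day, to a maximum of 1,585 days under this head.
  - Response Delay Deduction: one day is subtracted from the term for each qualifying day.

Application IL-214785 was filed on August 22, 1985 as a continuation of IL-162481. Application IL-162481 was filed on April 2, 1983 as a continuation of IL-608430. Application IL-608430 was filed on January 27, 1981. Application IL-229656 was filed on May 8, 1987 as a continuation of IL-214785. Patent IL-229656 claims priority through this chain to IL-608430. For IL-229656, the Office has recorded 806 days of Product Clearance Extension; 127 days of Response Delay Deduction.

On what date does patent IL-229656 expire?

Earliest priority filing: 27 January 1981.
Base term: 27 January 1981 + 25 years → 27 January 2006.
Product Clearance Extension: 806 days (within the 1585-day cap) → +806 days → 12 April 2008.
Response Delay Deduction: −127 days → 7 December 2007.

December 7, 2007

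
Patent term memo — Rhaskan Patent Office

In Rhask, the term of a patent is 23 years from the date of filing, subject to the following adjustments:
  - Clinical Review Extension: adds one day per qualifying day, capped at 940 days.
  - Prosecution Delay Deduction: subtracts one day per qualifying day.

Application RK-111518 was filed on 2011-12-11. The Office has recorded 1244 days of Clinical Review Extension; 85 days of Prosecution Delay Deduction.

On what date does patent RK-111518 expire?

Base term: filing date + 23 years → 11 December 2034.
Clinical Review Extension: 1244 days claimed exceeds the 940-day cap, so +940 days → 8 July 2037.
Prosecution Delay Deduction: −85 days → 14 April 2037.

April 14, 2037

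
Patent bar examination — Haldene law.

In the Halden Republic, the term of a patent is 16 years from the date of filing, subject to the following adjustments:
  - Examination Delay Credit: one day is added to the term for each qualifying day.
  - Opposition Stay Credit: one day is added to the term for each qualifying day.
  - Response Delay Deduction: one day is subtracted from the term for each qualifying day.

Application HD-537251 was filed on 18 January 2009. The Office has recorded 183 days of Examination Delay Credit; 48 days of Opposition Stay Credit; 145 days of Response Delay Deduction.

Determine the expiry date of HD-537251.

Base term: filing date + 16 years → 18 January 2025.
Examination Delay Credit: +183 days → 20 July 2025.
Opposition Stay Credit: +48 days → 6 September 2025.
Response Delay Deduction: −145 days → 14 April 2025.

2025-04-14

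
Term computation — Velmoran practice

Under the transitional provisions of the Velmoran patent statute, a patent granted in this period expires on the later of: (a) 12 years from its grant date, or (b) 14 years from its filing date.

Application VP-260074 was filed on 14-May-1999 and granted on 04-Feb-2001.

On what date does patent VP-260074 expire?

(a) grant + 12 years → 4 February 2013.
(b) filing + 14 years → 14 May 2013.
Later of the two: 14 May 2013.

2013-05-14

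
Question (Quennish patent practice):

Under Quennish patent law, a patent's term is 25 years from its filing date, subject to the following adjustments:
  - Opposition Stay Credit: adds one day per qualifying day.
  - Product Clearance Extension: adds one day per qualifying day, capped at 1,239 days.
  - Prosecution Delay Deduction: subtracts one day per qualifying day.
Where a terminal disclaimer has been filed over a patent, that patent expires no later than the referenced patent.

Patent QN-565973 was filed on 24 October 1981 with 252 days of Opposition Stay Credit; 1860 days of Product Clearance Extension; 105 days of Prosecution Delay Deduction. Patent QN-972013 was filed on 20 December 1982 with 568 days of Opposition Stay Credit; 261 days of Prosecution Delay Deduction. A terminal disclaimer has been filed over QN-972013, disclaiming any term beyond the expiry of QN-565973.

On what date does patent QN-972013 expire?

Natural term of QN-972013:
  Base: filing + 25 years → 20 December 2007.
  Opposition Stay Credit: +568 days → 10 July 2009.
  Prosecution Delay Deduction: −261 days → 22 October 2008.
Expiry of referenced patent QN-565973:
  Base: filing + 25 years → 24 October 2006.
  Opposition Stay Credit: +252 days → 3 July 2007.
  Product Clearance Extension: 1860 days claimed exceeds the 1239-day cap, so +1239 days → 23 November 2010.
  Prosecution Delay Deduction: −105 days → 10 August 2010.
Terminal disclaimer: QN-972013 expires on the earlier of 22 October 2008 and 10 August 2010.

October 22, 2008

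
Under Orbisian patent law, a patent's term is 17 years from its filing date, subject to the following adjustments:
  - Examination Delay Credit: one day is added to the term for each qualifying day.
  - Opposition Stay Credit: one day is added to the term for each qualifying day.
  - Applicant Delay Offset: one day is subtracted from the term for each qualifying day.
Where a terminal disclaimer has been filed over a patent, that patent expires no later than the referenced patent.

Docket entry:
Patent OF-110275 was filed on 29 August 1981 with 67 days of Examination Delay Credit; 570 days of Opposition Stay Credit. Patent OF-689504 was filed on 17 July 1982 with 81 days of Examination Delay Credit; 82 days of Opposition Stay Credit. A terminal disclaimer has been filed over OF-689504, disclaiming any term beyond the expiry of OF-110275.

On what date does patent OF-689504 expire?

Natural term of OF-689504:
  Base: filing + 17 years → 17 July 1999.
  Examination Delay Credit: +81 days → 6 October 1999.
  Opposition Stay Credit: +82 days → 27 December 1999.
Expiry of referenced patent OF-110275:
  Base: filing + 17 years → 29 August 1998.
  Examination Delay Credit: +67 days → 4 November 1998.
  Opposition Stay Credit: +570 days → 27 May 2000.
Terminal disclaimer: OF-689504 expires on the earlier of 27 December 1999 and 27 May 2000.

December 27, 1999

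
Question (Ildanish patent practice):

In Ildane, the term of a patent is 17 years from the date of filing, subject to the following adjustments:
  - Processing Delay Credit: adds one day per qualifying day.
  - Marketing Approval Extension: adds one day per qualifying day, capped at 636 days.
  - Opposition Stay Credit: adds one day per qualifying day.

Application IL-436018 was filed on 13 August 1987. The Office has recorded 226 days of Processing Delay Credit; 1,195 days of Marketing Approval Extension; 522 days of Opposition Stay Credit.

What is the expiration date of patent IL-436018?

Base term: filing date + 17 years → 13 August 2004.
Processing Delay Credit: +226 days → 27 March 2005.
Marketing Approval Extension: 1195 days claimed exceeds the 636-day cap, so +636 days → 23 December 2006.
Opposition Stay Credit: +522 days → 28 May 2008.

May 28, 2008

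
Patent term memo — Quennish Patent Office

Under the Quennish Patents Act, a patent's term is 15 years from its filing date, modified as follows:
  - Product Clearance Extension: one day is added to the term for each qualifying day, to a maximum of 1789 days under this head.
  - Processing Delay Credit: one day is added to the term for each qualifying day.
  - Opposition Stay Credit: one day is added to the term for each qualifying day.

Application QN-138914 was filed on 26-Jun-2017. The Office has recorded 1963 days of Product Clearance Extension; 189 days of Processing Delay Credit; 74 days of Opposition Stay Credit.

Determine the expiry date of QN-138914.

2038-02-07

Base term: filing date + 15 years → 26 June 2032.
Product Clearance Extension: 1963 days claimed exceeds the 1789-day cap, so +1789 days → 20 May 2037.
Processing Delay Credit: +189 days → 25 November 2037.
Opposition Stay Credit: +74 days → 7 February 2038.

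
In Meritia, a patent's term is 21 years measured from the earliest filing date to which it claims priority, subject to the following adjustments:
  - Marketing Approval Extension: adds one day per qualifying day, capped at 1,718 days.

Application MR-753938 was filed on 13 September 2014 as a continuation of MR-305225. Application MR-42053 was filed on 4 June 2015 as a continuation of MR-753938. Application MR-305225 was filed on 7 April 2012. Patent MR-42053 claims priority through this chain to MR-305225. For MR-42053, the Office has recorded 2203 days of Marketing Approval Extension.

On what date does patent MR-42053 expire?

Earliest priority filing: 7 April 2012.
Base term: 7 April 2012 + 21 years → 7 April 2033.
Marketing Approval Extension: 2203 days claimed exceeds the 1718-day cap, so +1718 days → 20 December 2037.

December 20, 2037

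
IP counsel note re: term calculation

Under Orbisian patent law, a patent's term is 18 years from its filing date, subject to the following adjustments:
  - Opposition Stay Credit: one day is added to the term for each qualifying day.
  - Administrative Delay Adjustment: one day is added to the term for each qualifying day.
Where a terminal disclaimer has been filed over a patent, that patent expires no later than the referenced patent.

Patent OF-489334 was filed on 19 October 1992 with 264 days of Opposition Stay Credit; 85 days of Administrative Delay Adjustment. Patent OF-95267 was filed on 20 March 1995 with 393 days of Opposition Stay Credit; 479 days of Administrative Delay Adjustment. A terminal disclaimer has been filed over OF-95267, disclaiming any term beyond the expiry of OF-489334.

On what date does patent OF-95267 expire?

2011-10-03

Natural term of OF-95267:
  Base: filing + 18 years → 20 March 2013.
  Opposition Stay Credit: +393 days → 17 April 2014.
  Administrative Delay Adjustment: +479 days → 9 August 2015.
Expiry of referenced patent OF-489334:
  Base: filing + 18 years → 19 October 2010.
  Opposition Stay Credit: +264 days → 10 July 2011.
  Administrative Delay Adjustment: +85 days → 3 October 2011.
Terminal disclaimer: OF-95267 expires on the earlier of 9 August 2015 and 3 October 2011.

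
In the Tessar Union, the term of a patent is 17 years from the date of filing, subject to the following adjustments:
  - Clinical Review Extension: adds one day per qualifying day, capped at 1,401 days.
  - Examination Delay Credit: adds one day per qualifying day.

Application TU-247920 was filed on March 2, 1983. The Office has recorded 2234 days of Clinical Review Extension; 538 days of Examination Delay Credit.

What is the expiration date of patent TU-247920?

Base term: filing date + 17 years → 2 March 2000.
Clinical Review Extension: 2234 days claimed exceeds the 1401-day cap, so +1401 days → 2 January 2004.
Examination Delay Credit: +538 days → 23 June 2005.

2005-06-23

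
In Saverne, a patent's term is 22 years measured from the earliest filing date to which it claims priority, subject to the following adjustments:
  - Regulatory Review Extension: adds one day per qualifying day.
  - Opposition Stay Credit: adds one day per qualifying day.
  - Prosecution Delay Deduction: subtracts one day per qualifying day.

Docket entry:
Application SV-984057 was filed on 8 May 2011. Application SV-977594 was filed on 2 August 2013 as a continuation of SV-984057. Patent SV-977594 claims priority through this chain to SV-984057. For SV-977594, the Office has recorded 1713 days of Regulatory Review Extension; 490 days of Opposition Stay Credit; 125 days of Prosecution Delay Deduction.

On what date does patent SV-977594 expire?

January 15, 2039

Earliest priority filing: 8 May 2011.
Base term: 8 May 2011 + 22 years → 8 May 2033.
Regulatory Review Extension: +1713 days → 15 January 2038.
Opposition Stay Credit: +490 days → 20 May 2039.
Prosecution Delay Deduction: −125 days → 15 January 2039.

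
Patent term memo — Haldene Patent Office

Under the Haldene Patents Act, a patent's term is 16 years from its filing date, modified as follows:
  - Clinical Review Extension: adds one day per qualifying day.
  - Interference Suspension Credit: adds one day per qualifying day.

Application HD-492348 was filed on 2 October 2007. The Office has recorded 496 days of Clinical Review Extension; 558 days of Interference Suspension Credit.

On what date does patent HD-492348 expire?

Base term: filing date + 16 years → 2 October 2023.
Clinical Review Extension: +496 days → 9 February 2025.
Interference Suspension Credit: +558 days → 21 August 2026.

2026-08-21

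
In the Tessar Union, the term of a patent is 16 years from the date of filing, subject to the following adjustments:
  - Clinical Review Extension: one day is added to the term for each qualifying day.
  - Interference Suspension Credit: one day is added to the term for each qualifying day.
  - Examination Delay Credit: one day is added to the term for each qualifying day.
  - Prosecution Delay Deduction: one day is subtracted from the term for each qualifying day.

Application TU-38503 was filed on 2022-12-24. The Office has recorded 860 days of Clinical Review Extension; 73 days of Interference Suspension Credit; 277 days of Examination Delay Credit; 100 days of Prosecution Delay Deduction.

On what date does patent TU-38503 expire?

Base term: filing date + 16 years → 24 December 2038.
Clinical Review Extension: +860 days → 2 May 2041.
Interference Suspension Credit: +73 days → 14 July 2041.
Examination Delay Credit: +277 days → 17 April 2042.
Prosecution Delay Deduction: −100 days → 7 January 2042.

January 7, 2042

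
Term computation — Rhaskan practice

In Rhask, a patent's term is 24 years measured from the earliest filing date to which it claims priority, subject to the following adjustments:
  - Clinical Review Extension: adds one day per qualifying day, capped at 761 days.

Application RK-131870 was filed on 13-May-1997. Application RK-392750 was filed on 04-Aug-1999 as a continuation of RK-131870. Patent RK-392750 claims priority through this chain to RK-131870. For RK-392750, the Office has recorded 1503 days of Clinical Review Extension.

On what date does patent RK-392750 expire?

2023-06-13

Earliest priority filing: 13 May 1997.
Base term: 13 May 1997 + 24 years → 13 May 2021.
Clinical Review Extension: 1503 days claimed exceeds the 761-day cap, so +761 days → 13 June 2023.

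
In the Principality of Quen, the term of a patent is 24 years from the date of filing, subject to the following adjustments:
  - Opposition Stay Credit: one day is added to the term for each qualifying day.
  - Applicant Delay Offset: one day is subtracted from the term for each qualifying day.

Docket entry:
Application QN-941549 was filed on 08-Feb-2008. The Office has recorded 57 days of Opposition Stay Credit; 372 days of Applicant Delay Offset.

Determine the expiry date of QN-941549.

Base term: filing date + 24 years → 8 February 2032.
Opposition Stay Credit: +57 days → 5 April 2032.
Applicant Delay Offset: −372 days → 30 March 2031.

March 30, 2031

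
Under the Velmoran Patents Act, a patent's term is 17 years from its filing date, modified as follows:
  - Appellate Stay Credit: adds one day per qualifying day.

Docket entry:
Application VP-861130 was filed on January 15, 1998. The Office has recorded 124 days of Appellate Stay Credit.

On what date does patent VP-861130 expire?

Base term: filing date + 17 years → 15 January 2015.
Appellate Stay Credit: +124 days → 19 May 2015.

May 19, 2015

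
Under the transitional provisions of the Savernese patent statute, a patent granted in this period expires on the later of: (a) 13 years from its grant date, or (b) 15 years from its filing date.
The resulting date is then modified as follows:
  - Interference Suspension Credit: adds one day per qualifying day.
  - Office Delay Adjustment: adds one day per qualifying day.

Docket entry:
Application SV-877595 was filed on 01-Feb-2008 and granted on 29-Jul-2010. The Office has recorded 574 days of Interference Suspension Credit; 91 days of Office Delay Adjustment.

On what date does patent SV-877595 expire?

May 24, 2025

(a) grant + 13 years → 29 July 2023.
(b) filing + 15 years → 1 February 2023.
Later of the two: 29 July 2023.
Interference Suspension Credit: +574 days → 22 February 2025.
Office Delay Adjustment: +91 days → 24 May 2025.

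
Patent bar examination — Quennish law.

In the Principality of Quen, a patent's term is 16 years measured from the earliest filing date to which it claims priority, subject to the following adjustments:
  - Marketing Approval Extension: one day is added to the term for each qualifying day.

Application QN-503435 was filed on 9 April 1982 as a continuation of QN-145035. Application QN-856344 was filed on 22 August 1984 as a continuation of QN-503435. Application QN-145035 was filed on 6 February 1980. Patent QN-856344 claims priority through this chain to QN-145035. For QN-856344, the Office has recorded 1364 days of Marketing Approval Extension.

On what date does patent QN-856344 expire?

Earliest priority filing: 6 February 1980.
Base term: 6 February 1980 + 16 years → 6 February 1996.
Marketing Approval Extension: +1364 days → 1 November 1999.

1999-11-01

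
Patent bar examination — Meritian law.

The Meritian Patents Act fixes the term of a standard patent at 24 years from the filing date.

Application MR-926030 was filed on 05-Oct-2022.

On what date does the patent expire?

Filing date + 24 years → 5 October 2046.

2046-10-05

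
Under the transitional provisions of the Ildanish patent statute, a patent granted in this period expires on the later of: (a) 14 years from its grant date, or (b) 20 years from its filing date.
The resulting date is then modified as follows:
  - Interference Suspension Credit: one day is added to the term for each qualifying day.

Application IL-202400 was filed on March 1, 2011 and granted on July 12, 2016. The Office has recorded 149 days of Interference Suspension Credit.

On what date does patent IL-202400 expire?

(a) grant + 14 years → 12 July 2030.
(b) filing + 20 years → 1 March 2031.
Later of the two: 1 March 2031.
Interference Suspension Credit: +149 days → 28 July 2031.

July 28, 2031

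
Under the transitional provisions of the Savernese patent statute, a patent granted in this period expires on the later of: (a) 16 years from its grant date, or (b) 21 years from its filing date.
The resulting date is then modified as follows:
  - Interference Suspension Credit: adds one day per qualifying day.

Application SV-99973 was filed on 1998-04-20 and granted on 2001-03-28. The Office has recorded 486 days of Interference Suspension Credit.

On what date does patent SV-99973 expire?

2020-08-18

(a) grant + 16 years → 28 March 2017.
(b) filing + 21 years → 20 April 2019.
Later of the two: 20 April 2019.
Interference Suspension Credit: +486 days → 18 August 2020.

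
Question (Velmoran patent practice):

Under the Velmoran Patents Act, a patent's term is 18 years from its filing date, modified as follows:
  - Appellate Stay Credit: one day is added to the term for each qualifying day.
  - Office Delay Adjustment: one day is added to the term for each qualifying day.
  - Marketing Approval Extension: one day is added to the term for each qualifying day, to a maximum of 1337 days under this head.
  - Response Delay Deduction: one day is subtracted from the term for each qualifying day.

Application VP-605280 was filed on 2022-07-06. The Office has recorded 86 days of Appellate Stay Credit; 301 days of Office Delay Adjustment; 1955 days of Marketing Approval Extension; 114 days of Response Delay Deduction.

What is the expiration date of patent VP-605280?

Base term: filing date + 18 years → 6 July 2040.
Appellate Stay Credit: +86 days → 30 September 2040.
Office Delay Adjustment: +301 days → 28 July 2041.
Marketing Approval Extension: 1955 days claimed exceeds the 1337-day cap, so +1337 days → 26 March 2045.
Response Delay Deduction: −114 days → 2 December 2044.

2044-12-02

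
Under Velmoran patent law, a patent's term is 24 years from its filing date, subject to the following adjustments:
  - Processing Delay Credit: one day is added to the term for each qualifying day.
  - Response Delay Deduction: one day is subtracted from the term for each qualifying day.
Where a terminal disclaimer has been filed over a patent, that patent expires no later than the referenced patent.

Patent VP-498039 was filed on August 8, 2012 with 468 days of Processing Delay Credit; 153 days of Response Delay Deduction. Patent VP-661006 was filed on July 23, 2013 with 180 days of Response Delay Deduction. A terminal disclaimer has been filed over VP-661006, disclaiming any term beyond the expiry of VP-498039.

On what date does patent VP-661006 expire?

2037-01-24

Natural term of VP-661006:
  Base: filing + 24 years → 23 July 2037.
  Response Delay Deduction: −180 days → 24 January 2037.
Expiry of referenced patent VP-498039:
  Base: filing + 24 years → 8 August 2036.
  Processing Delay Credit: +468 days → 19 November 2037.
  Response Delay Deduction: −153 days → 19 June 2037.
Terminal disclaimer: VP-661006 expires on the earlier of 24 January 2037 and 19 June 2037.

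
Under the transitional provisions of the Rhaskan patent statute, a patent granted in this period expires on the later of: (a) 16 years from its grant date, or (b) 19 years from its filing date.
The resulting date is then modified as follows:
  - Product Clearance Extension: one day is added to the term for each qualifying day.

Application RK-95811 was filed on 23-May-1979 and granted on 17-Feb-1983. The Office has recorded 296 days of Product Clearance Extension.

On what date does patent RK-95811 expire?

December 10, 1999

(a) grant + 16 years → 17 February 1999.
(b) filing + 19 years → 23 May 1998.
Later of the two: 17 February 1999.
Product Clearance Extension: +296 days → 10 December 1999.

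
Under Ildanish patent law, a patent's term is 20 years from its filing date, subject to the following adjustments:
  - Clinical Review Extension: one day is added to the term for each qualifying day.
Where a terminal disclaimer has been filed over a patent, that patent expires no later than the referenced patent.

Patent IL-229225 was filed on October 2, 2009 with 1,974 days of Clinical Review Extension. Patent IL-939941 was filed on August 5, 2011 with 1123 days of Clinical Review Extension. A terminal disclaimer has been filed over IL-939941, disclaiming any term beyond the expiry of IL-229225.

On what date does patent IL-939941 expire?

Natural term of IL-939941:
  Base: filing + 20 years → 5 August 2031.
  Clinical Review Extension: +1123 days → 1 September 2034.
Expiry of referenced patent IL-229225:
  Base: filing + 20 years → 2 October 2029.
  Clinical Review Extension: +1974 days → 27 February 2035.
Terminal disclaimer: IL-939941 expires on the earlier of 1 September 2034 and 27 February 2035.

2034-09-01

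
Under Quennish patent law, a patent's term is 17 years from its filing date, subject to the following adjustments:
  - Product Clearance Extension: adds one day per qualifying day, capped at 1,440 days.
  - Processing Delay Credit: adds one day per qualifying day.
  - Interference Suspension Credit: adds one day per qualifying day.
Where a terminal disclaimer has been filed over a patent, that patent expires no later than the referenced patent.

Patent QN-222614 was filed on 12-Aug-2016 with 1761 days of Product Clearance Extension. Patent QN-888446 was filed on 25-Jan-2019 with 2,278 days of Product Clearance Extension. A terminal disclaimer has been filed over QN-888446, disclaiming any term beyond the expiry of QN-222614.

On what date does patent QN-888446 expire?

Natural term of QN-888446:
  Base: filing + 17 years → 25 January 2036.
  Product Clearance Extension: 2278 days claimed exceeds the 1440-day cap, so +1440 days → 4 January 2040.
Expiry of referenced patent QN-222614:
  Base: filing + 17 years → 12 August 2033.
  Product Clearance Extension: 1761 days claimed exceeds the 1440-day cap, so +1440 days → 22 July 2037.
Terminal disclaimer: QN-888446 expires on the earlier of 4 January 2040 and 22 July 2037.

2037-07-22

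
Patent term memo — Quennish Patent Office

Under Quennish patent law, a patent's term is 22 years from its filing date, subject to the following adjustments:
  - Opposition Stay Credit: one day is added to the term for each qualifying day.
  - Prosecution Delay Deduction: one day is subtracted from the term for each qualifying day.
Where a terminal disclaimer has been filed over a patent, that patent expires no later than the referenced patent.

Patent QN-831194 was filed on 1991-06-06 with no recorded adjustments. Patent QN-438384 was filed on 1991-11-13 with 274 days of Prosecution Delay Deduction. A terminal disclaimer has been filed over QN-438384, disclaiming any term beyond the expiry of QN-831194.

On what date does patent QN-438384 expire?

Natural term of QN-438384:
  Base: filing + 22 years → 13 November 2013.
  Prosecution Delay Deduction: −274 days → 12 February 2013.
Expiry of referenced patent QN-831194:
  Base: filing + 22 years → 6 June 2013.
Terminal disclaimer: QN-438384 expires on the earlier of 12 February 2013 and 6 June 2013.

2013-02-12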